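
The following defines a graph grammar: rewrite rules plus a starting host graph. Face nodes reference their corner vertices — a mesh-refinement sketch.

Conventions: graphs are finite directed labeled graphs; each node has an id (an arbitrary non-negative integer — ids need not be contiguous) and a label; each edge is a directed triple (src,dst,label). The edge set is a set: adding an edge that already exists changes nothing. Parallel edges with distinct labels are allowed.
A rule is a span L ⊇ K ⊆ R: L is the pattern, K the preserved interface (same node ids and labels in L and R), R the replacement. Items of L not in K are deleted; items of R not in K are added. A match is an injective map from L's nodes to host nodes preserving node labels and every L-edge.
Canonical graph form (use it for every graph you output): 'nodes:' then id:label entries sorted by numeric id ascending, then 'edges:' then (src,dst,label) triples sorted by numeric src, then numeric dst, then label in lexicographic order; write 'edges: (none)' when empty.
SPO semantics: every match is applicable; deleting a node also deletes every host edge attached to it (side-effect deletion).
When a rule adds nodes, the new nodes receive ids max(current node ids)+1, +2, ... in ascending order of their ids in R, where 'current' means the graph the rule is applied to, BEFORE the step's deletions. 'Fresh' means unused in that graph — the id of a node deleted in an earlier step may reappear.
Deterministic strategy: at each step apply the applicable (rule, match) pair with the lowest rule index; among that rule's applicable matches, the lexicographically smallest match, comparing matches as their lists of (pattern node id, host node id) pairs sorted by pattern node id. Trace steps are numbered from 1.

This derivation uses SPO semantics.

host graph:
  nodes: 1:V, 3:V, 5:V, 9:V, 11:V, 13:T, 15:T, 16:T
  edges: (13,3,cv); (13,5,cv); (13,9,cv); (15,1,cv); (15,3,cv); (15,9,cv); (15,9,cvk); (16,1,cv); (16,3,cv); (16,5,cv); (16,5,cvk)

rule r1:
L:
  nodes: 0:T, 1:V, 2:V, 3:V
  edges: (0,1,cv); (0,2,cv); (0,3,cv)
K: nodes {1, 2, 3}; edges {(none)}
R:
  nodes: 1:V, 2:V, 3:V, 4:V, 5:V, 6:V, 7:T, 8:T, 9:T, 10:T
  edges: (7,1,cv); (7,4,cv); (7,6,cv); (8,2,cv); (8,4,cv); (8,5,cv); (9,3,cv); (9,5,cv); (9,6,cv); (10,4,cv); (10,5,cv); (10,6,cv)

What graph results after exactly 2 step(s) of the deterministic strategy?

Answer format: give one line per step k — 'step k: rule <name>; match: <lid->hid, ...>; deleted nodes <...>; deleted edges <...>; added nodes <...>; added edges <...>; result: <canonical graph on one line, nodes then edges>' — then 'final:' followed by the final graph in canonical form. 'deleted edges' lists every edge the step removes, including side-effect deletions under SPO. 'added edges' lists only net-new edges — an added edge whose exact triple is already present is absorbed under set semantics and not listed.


step 1: rule r1; match: 0->13, 1->3, 2->5, 3->9; deleted nodes 13; deleted edges (13,3,cv); (13,5,cv); (13,9,cv); added nodes 17, 18, 19, 20, 21, 22, 23; added edges (20,3,cv); (20,17,cv); (20,19,cv); (21,5,cv); (21,17,cv); (21,18,cv); (22,9,cv); (22,18,cv); (22,19,cv); (23,17,cv); (23,18,cv); (23,19,cv); result: nodes: 1:V, 3:V, 5:V, 9:V, 11:V, 15:T, 16:T, 17:V, 18:V, 19:V, 20:T, 21:T, 22:T, 23:T edges: (15,1,cv); (15,3,cv); (15,9,cv); (15,9,cvk); (16,1,cv); (16,3,cv); (16,5,cv); (16,5,cvk); (20,3,cv); (20,17,cv); (20,19,cv); (21,5,cv); (21,17,cv); (21,18,cv); (22,9,cv); (22,18,cv); (22,19,cv); (23,17,cv); (23,18,cv); (23,19,cv)
step 2: rule r1; match: 0->15, 1->1, 2->3, 3->9; deleted nodes 15; deleted edges (15,1,cv); (15,3,cv); (15,9,cv); (15,9,cvk); added nodes 24, 25, 26, 27, 28, 29, 30; added edges (27,1,cv); (27,24,cv); (27,26,cv); (28,3,cv); (28,24,cv); (28,25,cv); (29,9,cv); (29,25,cv); (29,26,cv); (30,24,cv); (30,25,cv); (30,26,cv); result: nodes: 1:V, 3:V, 5:V, 9:V, 11:V, 16:T, 17:V, 18:V, 19:V, 20:T, 21:T, 22:T, 23:T, 24:V, 25:V, 26:V, 27:T, 28:T, 29:T, 30:T edges: (16,1,cv); (16,3,cv); (16,5,cv); (16,5,cvk); (20,3,cv); (20,17,cv); (20,19,cv); (21,5,cv); (21,17,cv); (21,18,cv); (22,9,cv); (22,18,cv); (22,19,cv); (23,17,cv); (23,18,cv); (23,19,cv); (27,1,cv); (27,24,cv); (27,26,cv); (28,3,cv); (28,24,cv); (28,25,cv); (29,9,cv); (29,25,cv); (29,26,cv); (30,24,cv); (30,25,cv); (30,26,cv)
final:
nodes: 1:V, 3:V, 5:V, 9:V, 11:V, 16:T, 17:V, 18:V, 19:V, 20:T, 21:T, 22:T, 23:T, 24:V, 25:V, 26:V, 27:T, 28:T, 29:T, 30:T
edges: (16,1,cv); (16,3,cv); (16,5,cv); (16,5,cvk); (20,3,cv); (20,17,cv); (20,19,cv); (21,5,cv); (21,17,cv); (21,18,cv); (22,9,cv); (22,18,cv); (22,19,cv); (23,17,cv); (23,18,cv); (23,19,cv); (27,1,cv); (27,24,cv); (27,26,cv); (28,3,cv); (28,24,cv); (28,25,cv); (29,9,cv); (29,25,cv); (29,26,cv); (30,24,cv); (30,25,cv); (30,26,cv)


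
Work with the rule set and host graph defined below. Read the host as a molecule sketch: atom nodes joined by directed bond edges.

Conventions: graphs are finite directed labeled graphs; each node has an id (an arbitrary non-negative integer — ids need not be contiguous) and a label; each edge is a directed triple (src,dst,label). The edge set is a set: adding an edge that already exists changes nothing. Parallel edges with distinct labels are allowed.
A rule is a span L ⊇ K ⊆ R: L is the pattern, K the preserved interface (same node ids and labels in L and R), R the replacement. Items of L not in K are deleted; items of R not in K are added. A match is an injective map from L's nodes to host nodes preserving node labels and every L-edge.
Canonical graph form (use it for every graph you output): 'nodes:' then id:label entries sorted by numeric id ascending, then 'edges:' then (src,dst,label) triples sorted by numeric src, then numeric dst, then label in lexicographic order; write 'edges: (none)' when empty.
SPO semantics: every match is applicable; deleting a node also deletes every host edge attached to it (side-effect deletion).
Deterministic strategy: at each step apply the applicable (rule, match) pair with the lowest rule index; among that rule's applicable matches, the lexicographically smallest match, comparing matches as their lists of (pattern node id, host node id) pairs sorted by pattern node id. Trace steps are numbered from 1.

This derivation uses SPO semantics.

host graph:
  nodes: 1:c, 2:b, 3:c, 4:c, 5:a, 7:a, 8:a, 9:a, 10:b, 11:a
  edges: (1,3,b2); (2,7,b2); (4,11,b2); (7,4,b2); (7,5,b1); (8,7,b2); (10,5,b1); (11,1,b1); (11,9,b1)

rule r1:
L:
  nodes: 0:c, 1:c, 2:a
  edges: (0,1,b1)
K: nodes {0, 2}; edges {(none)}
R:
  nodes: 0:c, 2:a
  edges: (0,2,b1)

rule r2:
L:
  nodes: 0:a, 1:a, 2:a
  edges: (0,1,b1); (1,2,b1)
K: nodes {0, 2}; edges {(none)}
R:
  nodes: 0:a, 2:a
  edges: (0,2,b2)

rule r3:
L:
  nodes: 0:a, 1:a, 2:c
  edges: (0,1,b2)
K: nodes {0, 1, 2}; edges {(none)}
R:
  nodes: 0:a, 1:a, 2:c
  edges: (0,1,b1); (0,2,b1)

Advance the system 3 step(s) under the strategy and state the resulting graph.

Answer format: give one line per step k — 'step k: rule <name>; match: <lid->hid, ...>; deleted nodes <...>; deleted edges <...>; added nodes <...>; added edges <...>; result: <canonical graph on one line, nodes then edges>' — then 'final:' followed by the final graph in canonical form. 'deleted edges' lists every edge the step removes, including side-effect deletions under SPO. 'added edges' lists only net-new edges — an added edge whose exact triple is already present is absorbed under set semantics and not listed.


step 1: rule r3; match: 0->8, 1->7, 2->1; deleted nodes (none); deleted edges (8,7,b2); added nodes (none); added edges (8,1,b1); (8,7,b1); result: nodes: 1:c, 2:b, 3:c, 4:c, 5:a, 7:a, 8:a, 9:a, 10:b, 11:a edges: (1,3,b2); (2,7,b2); (4,11,b2); (7,4,b2); (7,5,b1); (8,1,b1); (8,7,b1); (10,5,b1); (11,1,b1); (11,9,b1)
step 2: rule r2; match: 0->8, 1->7, 2->5; deleted nodes 7; deleted edges (2,7,b2); (7,4,b2); (7,5,b1); (8,7,b1); added nodes (none); added edges (8,5,b2); result: nodes: 1:c, 2:b, 3:c, 4:c, 5:a, 8:a, 9:a, 10:b, 11:a edges: (1,3,b2); (4,11,b2); (8,1,b1); (8,5,b2); (10,5,b1); (11,1,b1); (11,9,b1)
step 3: rule r3; match: 0->8, 1->5, 2->1; deleted nodes (none); deleted edges (8,5,b2); added nodes (none); added edges (8,5,b1); result: nodes: 1:c, 2:b, 3:c, 4:c, 5:a, 8:a, 9:a, 10:b, 11:a edges: (1,3,b2); (4,11,b2); (8,1,b1); (8,5,b1); (10,5,b1); (11,1,b1); (11,9,b1)
final:
nodes: 1:c, 2:b, 3:c, 4:c, 5:a, 8:a, 9:a, 10:b, 11:a
edges: (1,3,b2); (4,11,b2); (8,1,b1); (8,5,b1); (10,5,b1); (11,1,b1); (11,9,b1)


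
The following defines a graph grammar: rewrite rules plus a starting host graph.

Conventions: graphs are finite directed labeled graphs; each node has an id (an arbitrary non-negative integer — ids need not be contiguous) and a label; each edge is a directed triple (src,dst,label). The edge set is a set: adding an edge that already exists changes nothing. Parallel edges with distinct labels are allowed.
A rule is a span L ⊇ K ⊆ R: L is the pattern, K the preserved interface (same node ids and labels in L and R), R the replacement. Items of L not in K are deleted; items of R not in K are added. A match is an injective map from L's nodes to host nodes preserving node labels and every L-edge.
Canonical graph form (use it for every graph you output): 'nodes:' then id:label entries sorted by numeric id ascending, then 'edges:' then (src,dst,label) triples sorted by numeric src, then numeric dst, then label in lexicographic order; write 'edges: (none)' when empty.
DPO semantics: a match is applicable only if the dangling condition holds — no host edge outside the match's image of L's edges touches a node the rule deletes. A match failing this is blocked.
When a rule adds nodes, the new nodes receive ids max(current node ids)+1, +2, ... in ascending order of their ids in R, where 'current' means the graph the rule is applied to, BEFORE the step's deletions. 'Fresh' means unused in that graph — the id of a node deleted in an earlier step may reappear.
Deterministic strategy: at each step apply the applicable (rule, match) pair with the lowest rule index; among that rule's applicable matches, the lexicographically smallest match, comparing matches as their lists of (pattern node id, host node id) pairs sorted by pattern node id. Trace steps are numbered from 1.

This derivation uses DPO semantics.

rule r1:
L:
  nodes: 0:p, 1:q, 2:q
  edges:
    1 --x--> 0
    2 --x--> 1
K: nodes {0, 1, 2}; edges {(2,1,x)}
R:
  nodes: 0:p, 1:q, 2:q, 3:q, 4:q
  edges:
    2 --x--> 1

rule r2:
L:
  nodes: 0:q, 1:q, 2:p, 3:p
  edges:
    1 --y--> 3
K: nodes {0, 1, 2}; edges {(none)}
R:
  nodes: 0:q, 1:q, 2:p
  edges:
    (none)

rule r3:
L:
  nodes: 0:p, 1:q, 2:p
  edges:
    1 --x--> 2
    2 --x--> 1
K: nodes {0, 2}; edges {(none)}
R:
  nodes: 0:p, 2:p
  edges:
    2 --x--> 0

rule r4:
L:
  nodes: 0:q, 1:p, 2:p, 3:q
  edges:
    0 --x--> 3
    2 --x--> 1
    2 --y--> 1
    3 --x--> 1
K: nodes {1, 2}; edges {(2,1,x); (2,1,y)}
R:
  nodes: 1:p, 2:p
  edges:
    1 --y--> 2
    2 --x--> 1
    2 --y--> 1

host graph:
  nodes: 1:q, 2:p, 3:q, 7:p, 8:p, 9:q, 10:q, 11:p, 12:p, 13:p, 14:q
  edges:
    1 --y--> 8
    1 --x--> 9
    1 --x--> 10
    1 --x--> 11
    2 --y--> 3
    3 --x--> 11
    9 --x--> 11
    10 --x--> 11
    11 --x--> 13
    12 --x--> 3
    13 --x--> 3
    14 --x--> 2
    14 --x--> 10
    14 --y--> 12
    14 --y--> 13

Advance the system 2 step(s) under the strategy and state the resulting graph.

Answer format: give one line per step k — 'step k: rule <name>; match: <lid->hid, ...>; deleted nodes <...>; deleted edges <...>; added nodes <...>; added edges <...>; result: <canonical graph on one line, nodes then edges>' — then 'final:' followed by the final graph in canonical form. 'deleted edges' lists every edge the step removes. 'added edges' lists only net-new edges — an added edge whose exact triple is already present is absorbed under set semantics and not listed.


step 1: rule r1; match: 0->11, 1->9, 2->1; deleted nodes (none); deleted edges (9,11,x); added nodes 15, 16; added edges (none); result: nodes: 1:q, 2:p, 3:q, 7:p, 8:p, 9:q, 10:q, 11:p, 12:p, 13:p, 14:q, 15:q, 16:q edges: (1,8,y); (1,9,x); (1,10,x); (1,11,x); (2,3,y); (3,11,x); (10,11,x); (11,13,x); (12,3,x); (13,3,x); (14,2,x); (14,10,x); (14,12,y); (14,13,y)
step 2: rule r1; match: 0->11, 1->10, 2->1; deleted nodes (none); deleted edges (10,11,x); added nodes 17, 18; added edges (none); result: nodes: 1:q, 2:p, 3:q, 7:p, 8:p, 9:q, 10:q, 11:p, 12:p, 13:p, 14:q, 15:q, 16:q, 17:q, 18:q edges: (1,8,y); (1,9,x); (1,10,x); (1,11,x); (2,3,y); (3,11,x); (11,13,x); (12,3,x); (13,3,x); (14,2,x); (14,10,x); (14,12,y); (14,13,y)
final:
nodes: 1:q, 2:p, 3:q, 7:p, 8:p, 9:q, 10:q, 11:p, 12:p, 13:p, 14:q, 15:q, 16:q, 17:q, 18:q
edges: (1,8,y); (1,9,x); (1,10,x); (1,11,x); (2,3,y); (3,11,x); (11,13,x); (12,3,x); (13,3,x); (14,2,x); (14,10,x); (14,12,y); (14,13,y)


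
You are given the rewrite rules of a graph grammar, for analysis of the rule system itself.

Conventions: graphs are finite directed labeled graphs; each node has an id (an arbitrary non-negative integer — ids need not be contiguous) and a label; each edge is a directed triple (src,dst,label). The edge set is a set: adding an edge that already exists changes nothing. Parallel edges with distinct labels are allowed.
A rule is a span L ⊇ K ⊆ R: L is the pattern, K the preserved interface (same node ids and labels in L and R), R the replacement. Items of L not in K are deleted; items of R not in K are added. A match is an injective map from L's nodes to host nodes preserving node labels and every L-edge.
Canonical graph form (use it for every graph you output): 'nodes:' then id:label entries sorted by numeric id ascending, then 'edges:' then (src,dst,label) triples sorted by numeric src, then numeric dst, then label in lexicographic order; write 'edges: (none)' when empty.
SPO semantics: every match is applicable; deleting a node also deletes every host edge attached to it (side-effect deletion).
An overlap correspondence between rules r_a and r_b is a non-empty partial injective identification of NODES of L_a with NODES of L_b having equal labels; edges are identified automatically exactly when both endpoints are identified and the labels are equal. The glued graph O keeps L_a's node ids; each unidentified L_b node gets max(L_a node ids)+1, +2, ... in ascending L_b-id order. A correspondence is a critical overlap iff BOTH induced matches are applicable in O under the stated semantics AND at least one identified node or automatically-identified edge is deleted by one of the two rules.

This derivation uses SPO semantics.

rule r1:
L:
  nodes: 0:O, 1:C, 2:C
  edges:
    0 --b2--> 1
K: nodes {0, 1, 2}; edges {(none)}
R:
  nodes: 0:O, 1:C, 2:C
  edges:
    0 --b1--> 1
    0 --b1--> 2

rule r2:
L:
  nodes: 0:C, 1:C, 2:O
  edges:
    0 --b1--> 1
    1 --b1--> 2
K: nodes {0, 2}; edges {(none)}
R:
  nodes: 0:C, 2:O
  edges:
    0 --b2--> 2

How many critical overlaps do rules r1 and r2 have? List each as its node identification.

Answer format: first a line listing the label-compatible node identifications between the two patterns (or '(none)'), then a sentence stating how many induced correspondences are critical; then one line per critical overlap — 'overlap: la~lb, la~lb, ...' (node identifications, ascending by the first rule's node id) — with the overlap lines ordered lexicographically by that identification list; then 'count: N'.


label-compatible node identifications between L(r1) and L(r2): 0~2, 1~0, 1~1, 2~0, 2~1
8 of the induced correspondences are critical overlaps of r1 and r2.
overlap: 0~2, 1~0, 2~1
overlap: 0~2, 1~1
overlap: 0~2, 1~1, 2~0
overlap: 0~2, 2~1
overlap: 1~0, 2~1
overlap: 1~1
overlap: 1~1, 2~0
overlap: 2~1
count: 8


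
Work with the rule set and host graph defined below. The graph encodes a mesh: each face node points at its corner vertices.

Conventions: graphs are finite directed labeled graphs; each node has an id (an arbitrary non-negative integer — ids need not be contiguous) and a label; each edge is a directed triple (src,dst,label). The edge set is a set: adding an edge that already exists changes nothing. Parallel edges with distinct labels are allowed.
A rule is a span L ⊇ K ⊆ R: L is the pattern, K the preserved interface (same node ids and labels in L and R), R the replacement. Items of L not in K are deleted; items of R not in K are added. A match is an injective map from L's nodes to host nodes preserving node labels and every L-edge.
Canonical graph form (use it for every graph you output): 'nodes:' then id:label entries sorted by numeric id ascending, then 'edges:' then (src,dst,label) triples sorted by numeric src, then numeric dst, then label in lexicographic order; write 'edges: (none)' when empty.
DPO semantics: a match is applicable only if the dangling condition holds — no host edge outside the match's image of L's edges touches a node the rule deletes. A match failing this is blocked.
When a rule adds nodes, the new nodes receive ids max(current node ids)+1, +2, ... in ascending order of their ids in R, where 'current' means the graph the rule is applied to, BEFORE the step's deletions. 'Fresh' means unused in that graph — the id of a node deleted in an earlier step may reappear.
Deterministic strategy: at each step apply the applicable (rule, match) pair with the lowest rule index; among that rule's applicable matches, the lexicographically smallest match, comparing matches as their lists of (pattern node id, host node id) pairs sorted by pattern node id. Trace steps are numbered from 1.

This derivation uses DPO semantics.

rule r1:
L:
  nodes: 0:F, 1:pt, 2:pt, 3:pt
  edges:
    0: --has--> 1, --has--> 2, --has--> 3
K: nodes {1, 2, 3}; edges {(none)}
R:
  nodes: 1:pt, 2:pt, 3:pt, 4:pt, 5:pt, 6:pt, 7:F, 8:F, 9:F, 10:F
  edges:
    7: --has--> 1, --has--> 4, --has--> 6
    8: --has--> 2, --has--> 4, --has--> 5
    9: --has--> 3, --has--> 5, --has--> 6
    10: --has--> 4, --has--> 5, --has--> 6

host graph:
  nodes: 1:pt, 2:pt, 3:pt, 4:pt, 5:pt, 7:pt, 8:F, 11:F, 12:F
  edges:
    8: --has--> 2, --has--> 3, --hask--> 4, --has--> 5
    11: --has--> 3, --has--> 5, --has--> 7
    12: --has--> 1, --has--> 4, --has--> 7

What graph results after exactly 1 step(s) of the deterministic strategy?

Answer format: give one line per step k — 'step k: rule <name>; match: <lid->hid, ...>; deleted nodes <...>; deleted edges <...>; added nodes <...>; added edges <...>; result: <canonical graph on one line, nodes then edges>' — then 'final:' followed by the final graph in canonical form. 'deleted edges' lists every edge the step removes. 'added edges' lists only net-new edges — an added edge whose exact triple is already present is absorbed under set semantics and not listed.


step 1: rule r1; match: 0->11, 1->3, 2->5, 3->7; deleted nodes 11; deleted edges (11,3,has); (11,5,has); (11,7,has); added nodes 13, 14, 15, 16, 17, 18, 19; added edges (16,3,has); (16,13,has); (16,15,has); (17,5,has); (17,13,has); (17,14,has); (18,7,has); (18,14,has); (18,15,has); (19,13,has); (19,14,has); (19,15,has); result: nodes: 1:pt, 2:pt, 3:pt, 4:pt, 5:pt, 7:pt, 8:F, 12:F, 13:pt, 14:pt, 15:pt, 16:F, 17:F, 18:F, 19:F edges: (8,2,has); (8,3,has); (8,4,hask); (8,5,has); (12,1,has); (12,4,has); (12,7,has); (16,3,has); (16,13,has); (16,15,has); (17,5,has); (17,13,has); (17,14,has); (18,7,has); (18,14,has); (18,15,has); (19,13,has); (19,14,has); (19,15,has)
final:
nodes: 1:pt, 2:pt, 3:pt, 4:pt, 5:pt, 7:pt, 8:F, 12:F, 13:pt, 14:pt, 15:pt, 16:F, 17:F, 18:F, 19:F
edges: (8,2,has); (8,3,has); (8,4,hask); (8,5,has); (12,1,has); (12,4,has); (12,7,has); (16,3,has); (16,13,has); (16,15,has); (17,5,has); (17,13,has); (17,14,has); (18,7,has); (18,14,has); (18,15,has); (19,13,has); (19,14,has); (19,15,has)


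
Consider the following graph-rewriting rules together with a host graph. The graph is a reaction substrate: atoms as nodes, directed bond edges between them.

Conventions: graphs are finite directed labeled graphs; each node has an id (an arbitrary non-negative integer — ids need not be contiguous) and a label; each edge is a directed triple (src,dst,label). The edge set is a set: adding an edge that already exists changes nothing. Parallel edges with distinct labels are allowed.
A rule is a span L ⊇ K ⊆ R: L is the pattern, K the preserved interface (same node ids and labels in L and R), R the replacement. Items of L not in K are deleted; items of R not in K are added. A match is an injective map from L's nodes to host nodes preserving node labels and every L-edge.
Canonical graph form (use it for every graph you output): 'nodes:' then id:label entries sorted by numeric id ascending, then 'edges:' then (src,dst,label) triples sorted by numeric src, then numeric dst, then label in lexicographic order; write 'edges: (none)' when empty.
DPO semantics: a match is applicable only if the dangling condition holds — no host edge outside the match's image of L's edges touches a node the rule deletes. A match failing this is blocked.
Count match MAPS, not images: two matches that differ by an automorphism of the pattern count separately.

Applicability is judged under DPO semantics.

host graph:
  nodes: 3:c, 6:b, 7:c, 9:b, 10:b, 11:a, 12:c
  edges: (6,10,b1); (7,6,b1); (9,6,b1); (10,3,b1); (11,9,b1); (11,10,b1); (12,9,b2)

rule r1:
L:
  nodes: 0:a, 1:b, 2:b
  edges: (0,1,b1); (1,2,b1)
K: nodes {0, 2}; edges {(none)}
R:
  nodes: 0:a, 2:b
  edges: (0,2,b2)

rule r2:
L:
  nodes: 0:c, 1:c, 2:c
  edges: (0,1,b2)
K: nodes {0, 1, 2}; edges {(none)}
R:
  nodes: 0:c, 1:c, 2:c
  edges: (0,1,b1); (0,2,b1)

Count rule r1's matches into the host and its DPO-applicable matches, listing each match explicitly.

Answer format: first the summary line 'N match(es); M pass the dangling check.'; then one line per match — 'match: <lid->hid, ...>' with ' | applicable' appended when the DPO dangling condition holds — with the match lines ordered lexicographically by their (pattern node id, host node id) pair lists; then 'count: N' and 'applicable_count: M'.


1 match(es); 0 pass the dangling check.
match: 0->11, 1->9, 2->6
count: 1
applicable_count: 0


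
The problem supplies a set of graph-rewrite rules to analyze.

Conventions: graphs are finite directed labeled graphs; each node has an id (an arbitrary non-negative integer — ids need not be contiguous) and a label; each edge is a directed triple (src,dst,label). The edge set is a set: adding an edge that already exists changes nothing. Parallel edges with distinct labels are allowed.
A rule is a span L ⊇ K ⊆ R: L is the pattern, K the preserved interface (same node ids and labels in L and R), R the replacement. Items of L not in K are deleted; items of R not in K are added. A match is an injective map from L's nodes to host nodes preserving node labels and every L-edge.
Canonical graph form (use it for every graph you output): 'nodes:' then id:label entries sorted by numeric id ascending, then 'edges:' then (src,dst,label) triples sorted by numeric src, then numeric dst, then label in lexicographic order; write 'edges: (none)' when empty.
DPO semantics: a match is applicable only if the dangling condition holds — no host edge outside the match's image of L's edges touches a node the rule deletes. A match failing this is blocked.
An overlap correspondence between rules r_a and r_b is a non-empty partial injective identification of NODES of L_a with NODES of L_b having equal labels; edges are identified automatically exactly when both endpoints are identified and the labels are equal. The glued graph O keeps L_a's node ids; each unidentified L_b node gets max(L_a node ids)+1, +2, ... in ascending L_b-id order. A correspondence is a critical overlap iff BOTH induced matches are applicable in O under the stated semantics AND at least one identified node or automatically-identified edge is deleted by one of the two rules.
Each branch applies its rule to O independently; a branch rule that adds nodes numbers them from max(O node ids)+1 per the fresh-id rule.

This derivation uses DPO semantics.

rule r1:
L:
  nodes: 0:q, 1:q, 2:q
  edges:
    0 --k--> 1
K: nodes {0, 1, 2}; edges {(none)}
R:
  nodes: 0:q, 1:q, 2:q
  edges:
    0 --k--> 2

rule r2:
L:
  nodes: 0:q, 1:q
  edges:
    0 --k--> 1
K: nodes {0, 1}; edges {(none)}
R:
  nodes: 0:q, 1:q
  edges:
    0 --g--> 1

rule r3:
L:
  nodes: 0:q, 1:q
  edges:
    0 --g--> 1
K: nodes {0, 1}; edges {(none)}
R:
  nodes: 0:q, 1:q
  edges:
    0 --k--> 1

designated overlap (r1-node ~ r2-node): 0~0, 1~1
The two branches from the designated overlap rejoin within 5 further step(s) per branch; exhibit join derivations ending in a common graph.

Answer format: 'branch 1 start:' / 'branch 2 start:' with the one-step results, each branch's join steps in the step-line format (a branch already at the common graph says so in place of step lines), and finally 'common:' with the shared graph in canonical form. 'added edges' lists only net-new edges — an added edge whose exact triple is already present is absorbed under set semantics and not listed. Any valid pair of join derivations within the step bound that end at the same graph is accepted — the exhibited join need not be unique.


branch 1 start:
nodes: 0:q, 1:q, 2:q
edges: (0,2,k)
branch 2 start:
nodes: 0:q, 1:q, 2:q
edges: (0,1,g)
branch 1 step 1: rule r1; match: 0->0, 1->2, 2->1; deleted nodes (none); deleted edges (0,2,k); added nodes (none); added edges (0,1,k); result: nodes: 0:q, 1:q, 2:q edges: (0,1,k)
branch 2 step 1: rule r3; match: 0->0, 1->1; deleted nodes (none); deleted edges (0,1,g); added nodes (none); added edges (0,1,k); result: nodes: 0:q, 1:q, 2:q edges: (0,1,k)
common:
nodes: 0:q, 1:q, 2:q
edges: (0,1,k)


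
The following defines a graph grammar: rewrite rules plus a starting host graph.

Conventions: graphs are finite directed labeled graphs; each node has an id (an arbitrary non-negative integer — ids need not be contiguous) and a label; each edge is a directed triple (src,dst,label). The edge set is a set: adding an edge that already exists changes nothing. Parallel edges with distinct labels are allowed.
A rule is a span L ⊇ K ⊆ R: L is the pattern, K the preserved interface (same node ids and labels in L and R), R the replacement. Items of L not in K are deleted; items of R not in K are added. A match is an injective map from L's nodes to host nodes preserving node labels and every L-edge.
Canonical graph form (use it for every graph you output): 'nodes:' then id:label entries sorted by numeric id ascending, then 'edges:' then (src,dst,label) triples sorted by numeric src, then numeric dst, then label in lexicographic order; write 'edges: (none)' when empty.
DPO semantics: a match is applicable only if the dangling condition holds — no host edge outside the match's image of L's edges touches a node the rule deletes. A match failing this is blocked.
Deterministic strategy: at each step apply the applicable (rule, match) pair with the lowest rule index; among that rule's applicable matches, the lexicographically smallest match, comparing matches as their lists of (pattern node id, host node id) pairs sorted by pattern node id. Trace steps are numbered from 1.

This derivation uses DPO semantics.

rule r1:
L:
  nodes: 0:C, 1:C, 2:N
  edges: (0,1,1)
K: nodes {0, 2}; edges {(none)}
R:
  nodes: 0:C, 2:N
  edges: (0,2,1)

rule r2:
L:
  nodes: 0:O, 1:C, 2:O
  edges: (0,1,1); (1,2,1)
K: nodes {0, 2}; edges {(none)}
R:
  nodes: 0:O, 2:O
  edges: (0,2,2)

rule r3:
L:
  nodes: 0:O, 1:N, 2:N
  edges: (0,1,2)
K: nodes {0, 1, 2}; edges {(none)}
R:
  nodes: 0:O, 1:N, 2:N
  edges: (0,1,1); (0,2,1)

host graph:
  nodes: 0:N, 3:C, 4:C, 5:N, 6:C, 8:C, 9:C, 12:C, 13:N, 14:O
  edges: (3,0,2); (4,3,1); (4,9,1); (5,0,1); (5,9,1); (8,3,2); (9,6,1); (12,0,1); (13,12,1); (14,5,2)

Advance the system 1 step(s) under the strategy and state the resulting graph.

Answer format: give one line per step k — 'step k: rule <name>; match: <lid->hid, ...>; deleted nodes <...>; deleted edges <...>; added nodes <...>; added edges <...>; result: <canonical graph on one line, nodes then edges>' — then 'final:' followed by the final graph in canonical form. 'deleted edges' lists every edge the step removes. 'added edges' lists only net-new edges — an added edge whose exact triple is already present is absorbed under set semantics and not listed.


step 1: rule r1; match: 0->9, 1->6, 2->0; deleted nodes 6; deleted edges (9,6,1); added nodes (none); added edges (9,0,1); result: nodes: 0:N, 3:C, 4:C, 5:N, 8:C, 9:C, 12:C, 13:N, 14:O edges: (3,0,2); (4,3,1); (4,9,1); (5,0,1); (5,9,1); (8,3,2); (9,0,1); (12,0,1); (13,12,1); (14,5,2)
final:
nodes: 0:N, 3:C, 4:C, 5:N, 8:C, 9:C, 12:C, 13:N, 14:O
edges: (3,0,2); (4,3,1); (4,9,1); (5,0,1); (5,9,1); (8,3,2); (9,0,1); (12,0,1); (13,12,1); (14,5,2)


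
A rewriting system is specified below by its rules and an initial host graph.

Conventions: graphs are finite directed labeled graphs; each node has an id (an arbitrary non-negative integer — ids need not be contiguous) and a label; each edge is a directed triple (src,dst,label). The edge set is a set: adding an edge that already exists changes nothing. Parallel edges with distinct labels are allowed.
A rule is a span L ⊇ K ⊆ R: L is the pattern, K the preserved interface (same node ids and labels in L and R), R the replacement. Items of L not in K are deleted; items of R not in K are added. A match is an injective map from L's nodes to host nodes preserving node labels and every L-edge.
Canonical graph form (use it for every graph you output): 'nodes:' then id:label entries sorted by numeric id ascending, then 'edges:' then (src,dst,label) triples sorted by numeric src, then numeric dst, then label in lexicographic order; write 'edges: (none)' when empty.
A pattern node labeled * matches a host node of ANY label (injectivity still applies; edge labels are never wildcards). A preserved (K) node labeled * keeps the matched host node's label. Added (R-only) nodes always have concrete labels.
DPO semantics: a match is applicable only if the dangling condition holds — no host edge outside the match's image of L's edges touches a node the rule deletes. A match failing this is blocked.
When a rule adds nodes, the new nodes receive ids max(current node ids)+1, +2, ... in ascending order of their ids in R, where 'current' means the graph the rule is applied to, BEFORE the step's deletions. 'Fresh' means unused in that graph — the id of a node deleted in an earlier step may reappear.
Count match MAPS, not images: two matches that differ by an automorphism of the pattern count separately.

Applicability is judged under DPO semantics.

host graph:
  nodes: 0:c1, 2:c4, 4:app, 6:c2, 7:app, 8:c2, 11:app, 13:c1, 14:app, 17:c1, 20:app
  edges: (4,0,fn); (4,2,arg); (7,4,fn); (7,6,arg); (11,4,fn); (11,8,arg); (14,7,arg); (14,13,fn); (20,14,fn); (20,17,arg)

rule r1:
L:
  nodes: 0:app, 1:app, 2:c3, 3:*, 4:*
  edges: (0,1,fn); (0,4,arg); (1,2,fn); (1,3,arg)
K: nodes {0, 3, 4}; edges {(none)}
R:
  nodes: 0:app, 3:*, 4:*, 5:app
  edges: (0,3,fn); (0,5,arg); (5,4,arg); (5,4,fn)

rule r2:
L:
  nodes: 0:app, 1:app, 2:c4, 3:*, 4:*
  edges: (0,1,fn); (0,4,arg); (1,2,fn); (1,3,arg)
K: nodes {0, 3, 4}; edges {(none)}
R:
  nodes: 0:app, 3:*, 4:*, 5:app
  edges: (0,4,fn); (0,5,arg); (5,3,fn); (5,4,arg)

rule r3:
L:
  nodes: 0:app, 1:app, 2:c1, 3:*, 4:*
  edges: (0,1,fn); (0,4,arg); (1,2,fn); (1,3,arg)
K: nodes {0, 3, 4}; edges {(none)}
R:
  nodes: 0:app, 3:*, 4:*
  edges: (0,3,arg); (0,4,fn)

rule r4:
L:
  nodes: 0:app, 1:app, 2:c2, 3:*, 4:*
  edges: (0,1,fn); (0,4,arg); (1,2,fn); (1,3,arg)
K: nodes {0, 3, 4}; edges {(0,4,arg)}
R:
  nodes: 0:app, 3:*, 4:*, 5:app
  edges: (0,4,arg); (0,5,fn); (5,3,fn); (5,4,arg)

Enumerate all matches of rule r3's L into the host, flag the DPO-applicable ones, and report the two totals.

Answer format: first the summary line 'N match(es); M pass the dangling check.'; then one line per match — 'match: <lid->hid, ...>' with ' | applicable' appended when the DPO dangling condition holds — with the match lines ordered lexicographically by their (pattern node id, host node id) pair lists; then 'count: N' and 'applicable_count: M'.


3 match(es); 1 pass the dangling check.
match: 0->7, 1->4, 2->0, 3->2, 4->6
match: 0->11, 1->4, 2->0, 3->2, 4->8
match: 0->20, 1->14, 2->13, 3->7, 4->17 | applicable
count: 3
applicable_count: 1


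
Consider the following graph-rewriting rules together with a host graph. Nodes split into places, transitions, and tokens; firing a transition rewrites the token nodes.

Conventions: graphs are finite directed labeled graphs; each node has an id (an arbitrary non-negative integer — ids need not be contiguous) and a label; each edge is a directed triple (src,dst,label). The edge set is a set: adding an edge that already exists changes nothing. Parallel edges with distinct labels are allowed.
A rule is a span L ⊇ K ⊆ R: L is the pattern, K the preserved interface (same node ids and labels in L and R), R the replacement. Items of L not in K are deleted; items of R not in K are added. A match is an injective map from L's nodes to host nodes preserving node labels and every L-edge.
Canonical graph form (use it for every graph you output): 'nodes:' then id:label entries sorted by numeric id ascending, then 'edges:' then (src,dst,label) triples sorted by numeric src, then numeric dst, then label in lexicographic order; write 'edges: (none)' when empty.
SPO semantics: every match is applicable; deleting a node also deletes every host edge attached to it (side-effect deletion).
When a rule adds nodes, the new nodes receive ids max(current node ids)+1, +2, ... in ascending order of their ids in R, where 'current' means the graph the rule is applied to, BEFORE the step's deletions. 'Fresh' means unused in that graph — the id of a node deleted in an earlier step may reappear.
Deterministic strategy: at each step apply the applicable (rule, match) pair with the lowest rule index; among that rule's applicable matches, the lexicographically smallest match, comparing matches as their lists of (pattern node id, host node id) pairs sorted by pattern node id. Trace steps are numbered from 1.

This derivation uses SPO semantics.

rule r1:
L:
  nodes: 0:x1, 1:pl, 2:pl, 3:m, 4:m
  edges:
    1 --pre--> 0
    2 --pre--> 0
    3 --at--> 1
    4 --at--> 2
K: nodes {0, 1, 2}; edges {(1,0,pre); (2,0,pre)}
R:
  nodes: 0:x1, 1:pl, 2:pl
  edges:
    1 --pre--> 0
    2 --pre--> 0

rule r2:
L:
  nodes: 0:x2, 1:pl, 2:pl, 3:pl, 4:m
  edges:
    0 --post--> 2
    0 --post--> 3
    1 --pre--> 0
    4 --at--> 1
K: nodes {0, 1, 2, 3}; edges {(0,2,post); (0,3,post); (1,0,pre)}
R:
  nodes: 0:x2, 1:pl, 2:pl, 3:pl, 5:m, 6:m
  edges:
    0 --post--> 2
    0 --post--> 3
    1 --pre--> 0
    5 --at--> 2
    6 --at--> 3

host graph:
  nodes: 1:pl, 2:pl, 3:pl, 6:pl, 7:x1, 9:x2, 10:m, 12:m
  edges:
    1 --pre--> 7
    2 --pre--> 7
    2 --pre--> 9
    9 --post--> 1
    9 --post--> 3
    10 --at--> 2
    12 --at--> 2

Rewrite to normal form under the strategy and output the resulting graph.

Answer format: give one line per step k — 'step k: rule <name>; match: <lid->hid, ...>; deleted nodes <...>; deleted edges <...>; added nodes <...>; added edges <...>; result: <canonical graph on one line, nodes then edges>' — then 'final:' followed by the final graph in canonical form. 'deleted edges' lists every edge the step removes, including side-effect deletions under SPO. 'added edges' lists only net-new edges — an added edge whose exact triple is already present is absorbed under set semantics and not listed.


step 1: rule r2; match: 0->9, 1->2, 2->1, 3->3, 4->10; deleted nodes 10; deleted edges (10,2,at); added nodes 13, 14; added edges (13,1,at); (14,3,at); result: nodes: 1:pl, 2:pl, 3:pl, 6:pl, 7:x1, 9:x2, 12:m, 13:m, 14:m edges: (1,7,pre); (2,7,pre); (2,9,pre); (9,1,post); (9,3,post); (12,2,at); (13,1,at); (14,3,at)
step 2: rule r1; match: 0->7, 1->1, 2->2, 3->13, 4->12; deleted nodes 12, 13; deleted edges (12,2,at); (13,1,at); added nodes (none); added edges (none); result: nodes: 1:pl, 2:pl, 3:pl, 6:pl, 7:x1, 9:x2, 14:m edges: (1,7,pre); (2,7,pre); (2,9,pre); (9,1,post); (9,3,post); (14,3,at)
final:
nodes: 1:pl, 2:pl, 3:pl, 6:pl, 7:x1, 9:x2, 14:m
edges: (1,7,pre); (2,7,pre); (2,9,pre); (9,1,post); (9,3,post); (14,3,at)


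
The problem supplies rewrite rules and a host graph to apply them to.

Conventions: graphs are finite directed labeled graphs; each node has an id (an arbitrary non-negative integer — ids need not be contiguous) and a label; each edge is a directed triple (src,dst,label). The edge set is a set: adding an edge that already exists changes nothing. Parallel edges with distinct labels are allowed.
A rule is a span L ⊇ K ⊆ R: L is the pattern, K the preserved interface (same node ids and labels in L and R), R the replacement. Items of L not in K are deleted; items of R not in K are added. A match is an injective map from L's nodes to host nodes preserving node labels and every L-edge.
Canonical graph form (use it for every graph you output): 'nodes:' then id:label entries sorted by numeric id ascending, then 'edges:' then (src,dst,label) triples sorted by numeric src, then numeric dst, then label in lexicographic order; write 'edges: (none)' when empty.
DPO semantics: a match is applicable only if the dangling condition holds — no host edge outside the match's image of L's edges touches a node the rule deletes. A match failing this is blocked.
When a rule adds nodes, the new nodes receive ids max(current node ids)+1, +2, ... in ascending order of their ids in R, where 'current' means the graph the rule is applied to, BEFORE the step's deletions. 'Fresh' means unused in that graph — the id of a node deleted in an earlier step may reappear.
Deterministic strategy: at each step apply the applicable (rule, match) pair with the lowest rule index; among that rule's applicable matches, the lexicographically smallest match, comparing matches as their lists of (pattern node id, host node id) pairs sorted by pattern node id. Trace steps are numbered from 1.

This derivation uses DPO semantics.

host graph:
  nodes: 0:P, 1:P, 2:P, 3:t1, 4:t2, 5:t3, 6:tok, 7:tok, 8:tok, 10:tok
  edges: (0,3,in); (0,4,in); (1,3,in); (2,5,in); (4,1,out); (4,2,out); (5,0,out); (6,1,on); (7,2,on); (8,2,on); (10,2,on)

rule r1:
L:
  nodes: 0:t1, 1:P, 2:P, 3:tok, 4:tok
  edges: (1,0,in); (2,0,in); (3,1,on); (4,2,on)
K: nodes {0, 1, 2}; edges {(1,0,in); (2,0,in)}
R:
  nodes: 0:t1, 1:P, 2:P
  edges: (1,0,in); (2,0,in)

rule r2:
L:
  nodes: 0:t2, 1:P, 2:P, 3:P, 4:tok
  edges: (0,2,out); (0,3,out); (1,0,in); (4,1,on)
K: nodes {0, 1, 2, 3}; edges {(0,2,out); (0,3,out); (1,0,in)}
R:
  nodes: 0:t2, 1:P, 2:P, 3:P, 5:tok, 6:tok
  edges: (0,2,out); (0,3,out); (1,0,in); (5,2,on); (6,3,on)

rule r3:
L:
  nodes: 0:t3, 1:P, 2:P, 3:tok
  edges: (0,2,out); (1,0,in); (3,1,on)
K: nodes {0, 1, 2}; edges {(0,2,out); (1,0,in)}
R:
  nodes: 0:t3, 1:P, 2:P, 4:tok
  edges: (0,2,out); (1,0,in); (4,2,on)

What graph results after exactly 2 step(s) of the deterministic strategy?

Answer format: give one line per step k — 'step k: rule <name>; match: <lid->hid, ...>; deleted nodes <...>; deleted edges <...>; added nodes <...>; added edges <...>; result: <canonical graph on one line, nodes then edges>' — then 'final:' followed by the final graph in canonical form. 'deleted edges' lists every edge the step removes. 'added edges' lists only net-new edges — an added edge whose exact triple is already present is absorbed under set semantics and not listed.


step 1: rule r3; match: 0->5, 1->2, 2->0, 3->7; deleted nodes 7; deleted edges (7,2,on); added nodes 11; added edges (11,0,on); result: nodes: 0:P, 1:P, 2:P, 3:t1, 4:t2, 5:t3, 6:tok, 8:tok, 10:tok, 11:tok edges: (0,3,in); (0,4,in); (1,3,in); (2,5,in); (4,1,out); (4,2,out); (5,0,out); (6,1,on); (8,2,on); (10,2,on); (11,0,on)
step 2: rule r1; match: 0->3, 1->0, 2->1, 3->11, 4->6; deleted nodes 6, 11; deleted edges (6,1,on); (11,0,on); added nodes (none); added edges (none); result: nodes: 0:P, 1:P, 2:P, 3:t1, 4:t2, 5:t3, 8:tok, 10:tok edges: (0,3,in); (0,4,in); (1,3,in); (2,5,in); (4,1,out); (4,2,out); (5,0,out); (8,2,on); (10,2,on)
final:
nodes: 0:P, 1:P, 2:P, 3:t1, 4:t2, 5:t3, 8:tok, 10:tok
edges: (0,3,in); (0,4,in); (1,3,in); (2,5,in); (4,1,out); (4,2,out); (5,0,out); (8,2,on); (10,2,on)


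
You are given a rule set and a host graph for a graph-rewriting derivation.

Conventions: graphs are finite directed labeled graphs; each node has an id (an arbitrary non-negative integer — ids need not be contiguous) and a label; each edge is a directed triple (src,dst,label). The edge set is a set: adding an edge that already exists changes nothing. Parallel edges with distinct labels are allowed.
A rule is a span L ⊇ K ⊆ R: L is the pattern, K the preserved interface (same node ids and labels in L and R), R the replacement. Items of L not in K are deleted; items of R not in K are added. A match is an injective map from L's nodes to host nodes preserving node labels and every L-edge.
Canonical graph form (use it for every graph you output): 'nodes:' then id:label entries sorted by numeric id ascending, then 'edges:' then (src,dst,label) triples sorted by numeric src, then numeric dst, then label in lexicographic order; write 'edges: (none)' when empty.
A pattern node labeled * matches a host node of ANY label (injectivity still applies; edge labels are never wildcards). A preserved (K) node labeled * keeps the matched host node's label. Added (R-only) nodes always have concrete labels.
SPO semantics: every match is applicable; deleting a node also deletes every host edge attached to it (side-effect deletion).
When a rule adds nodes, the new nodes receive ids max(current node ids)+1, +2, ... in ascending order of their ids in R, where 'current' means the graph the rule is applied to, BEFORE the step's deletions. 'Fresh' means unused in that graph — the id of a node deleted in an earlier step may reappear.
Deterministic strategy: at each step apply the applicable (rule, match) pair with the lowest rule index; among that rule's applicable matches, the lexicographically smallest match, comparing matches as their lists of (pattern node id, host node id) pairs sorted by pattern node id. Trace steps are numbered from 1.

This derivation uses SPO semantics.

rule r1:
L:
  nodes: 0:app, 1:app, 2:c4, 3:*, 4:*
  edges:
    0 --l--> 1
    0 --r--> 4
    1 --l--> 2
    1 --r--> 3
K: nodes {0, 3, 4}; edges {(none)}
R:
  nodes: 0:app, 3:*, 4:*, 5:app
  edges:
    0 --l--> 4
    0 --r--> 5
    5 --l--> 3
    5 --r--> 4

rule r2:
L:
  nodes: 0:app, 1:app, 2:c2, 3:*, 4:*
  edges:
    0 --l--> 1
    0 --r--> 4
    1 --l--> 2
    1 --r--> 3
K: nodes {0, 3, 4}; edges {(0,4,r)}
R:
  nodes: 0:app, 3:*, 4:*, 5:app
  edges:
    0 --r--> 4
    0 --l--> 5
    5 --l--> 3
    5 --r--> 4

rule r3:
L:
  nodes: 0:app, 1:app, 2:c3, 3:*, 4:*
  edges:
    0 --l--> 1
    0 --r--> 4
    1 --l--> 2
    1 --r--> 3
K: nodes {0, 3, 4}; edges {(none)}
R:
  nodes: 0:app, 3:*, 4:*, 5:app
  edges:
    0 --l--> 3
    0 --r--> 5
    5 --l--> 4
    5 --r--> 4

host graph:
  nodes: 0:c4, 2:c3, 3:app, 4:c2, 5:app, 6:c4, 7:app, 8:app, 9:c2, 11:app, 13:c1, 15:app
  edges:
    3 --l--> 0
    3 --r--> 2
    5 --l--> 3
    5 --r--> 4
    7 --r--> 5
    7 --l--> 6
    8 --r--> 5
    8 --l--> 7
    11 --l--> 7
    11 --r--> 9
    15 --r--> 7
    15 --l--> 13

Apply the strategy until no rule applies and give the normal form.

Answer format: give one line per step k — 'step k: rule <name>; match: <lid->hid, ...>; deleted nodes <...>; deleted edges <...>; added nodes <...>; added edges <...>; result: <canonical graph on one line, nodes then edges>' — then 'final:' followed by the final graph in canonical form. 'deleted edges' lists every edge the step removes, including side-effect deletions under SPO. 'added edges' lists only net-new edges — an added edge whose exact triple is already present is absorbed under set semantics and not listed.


step 1: rule r1; match: 0->5, 1->3, 2->0, 3->2, 4->4; deleted nodes 0, 3; deleted edges (3,0,l); (3,2,r); (5,3,l); (5,4,r); added nodes 16; added edges (5,4,l); (5,16,r); (16,2,l); (16,4,r); result: nodes: 2:c3, 4:c2, 5:app, 6:c4, 7:app, 8:app, 9:c2, 11:app, 13:c1, 15:app, 16:app edges: (5,4,l); (5,16,r); (7,5,r); (7,6,l); (8,5,r); (8,7,l); (11,7,l); (11,9,r); (15,7,r); (15,13,l); (16,2,l); (16,4,r)
step 2: rule r1; match: 0->11, 1->7, 2->6, 3->5, 4->9; deleted nodes 6, 7; deleted edges (7,5,r); (7,6,l); (8,7,l); (11,7,l); (11,9,r); (15,7,r); added nodes 17; added edges (11,9,l); (11,17,r); (17,5,l); (17,9,r); result: nodes: 2:c3, 4:c2, 5:app, 8:app, 9:c2, 11:app, 13:c1, 15:app, 16:app, 17:app edges: (5,4,l); (5,16,r); (8,5,r); (11,9,l); (11,17,r); (15,13,l); (16,2,l); (16,4,r); (17,5,l); (17,9,r)
step 3: rule r2; match: 0->17, 1->5, 2->4, 3->16, 4->9; deleted nodes 4, 5; deleted edges (5,4,l); (5,16,r); (8,5,r); (16,4,r); (17,5,l); added nodes 18; added edges (17,18,l); (18,9,r); (18,16,l); result: nodes: 2:c3, 8:app, 9:c2, 11:app, 13:c1, 15:app, 16:app, 17:app, 18:app edges: (11,9,l); (11,17,r); (15,13,l); (16,2,l); (17,9,r); (17,18,l); (18,9,r); (18,16,l)
final:
nodes: 2:c3, 8:app, 9:c2, 11:app, 13:c1, 15:app, 16:app, 17:app, 18:app
edges: (11,9,l); (11,17,r); (15,13,l); (16,2,l); (17,9,r); (17,18,l); (18,9,r); (18,16,l)
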